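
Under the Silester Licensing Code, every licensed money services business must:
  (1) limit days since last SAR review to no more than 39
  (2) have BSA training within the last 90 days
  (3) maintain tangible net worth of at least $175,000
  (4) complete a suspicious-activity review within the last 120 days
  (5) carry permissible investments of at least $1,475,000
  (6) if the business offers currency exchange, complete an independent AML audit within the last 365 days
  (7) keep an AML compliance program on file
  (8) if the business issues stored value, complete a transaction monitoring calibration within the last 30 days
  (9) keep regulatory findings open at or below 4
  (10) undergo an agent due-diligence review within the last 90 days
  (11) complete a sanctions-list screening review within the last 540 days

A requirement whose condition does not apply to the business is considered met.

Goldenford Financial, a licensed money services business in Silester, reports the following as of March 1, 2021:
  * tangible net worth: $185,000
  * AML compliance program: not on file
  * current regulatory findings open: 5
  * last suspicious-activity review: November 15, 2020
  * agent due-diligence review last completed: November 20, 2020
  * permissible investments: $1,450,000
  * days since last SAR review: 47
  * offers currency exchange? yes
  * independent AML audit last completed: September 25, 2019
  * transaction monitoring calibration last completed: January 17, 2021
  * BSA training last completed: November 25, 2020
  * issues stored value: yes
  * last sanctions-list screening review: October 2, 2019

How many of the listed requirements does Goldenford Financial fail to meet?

1. days since last SAR review 47 > 39 → not met
2. BSA training 96 days ago vs limit 90 → not met
3. tangible net worth $185,000 ≥ $175,000 → met
4. suspicious-activity review 106 days ago vs limit 120 → met
5. permissible investments $1,450,000 < $1,475,000 → not met
6. condition 'offers currency exchange' holds; independent AML audit 523 days ago vs limit 365 → not met
7. AML compliance program absent → not met
8. condition 'issues stored value' holds; transaction monitoring calibration 43 days ago vs limit 30 → not met
9. regulatory findings open 5 > 4 → not met
10. agent due-diligence review 101 days ago vs limit 90 → not met
11. sanctions-list screening review 516 days ago vs limit 540 → met
Not met: 8 of 11

8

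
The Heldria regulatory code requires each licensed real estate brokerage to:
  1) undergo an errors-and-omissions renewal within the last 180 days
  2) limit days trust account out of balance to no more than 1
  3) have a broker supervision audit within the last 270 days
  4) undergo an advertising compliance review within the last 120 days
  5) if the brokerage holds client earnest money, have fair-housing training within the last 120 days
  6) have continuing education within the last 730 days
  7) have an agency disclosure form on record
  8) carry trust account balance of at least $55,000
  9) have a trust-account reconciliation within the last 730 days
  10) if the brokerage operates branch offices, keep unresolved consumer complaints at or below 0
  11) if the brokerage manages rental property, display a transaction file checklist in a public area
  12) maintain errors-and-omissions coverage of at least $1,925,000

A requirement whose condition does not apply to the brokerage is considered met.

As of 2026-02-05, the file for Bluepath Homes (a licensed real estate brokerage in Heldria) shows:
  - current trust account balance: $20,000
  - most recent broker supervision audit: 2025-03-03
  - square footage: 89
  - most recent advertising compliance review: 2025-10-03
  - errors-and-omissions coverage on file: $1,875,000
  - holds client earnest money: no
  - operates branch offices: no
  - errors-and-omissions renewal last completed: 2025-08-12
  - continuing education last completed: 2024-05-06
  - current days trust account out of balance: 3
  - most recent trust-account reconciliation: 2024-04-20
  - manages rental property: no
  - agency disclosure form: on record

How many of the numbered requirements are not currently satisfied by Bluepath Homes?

1. errors-and-omissions renewal 177 days ago vs limit 180 → met
2. days trust account out of balance 3 > 1 → not met
3. broker supervision audit 339 days ago vs limit 270 → not met
4. advertising compliance review 125 days ago vs limit 120 → not met
5. condition 'holds client earnest money' does not hold → requirement n/a → met
6. continuing education 640 days ago vs limit 730 → met
7. agency disclosure form present → met
8. trust account balance $20,000 < $55,000 → not met
9. trust-account reconciliation 656 days ago vs limit 730 → met
10. condition 'operates branch offices' does not hold → requirement n/a → met
11. condition 'manages rental property' does not hold → requirement n/a → met
12. errors-and-omissions coverage $1,875,000 < $1,925,000 → not met
Not met: 5 of 12

5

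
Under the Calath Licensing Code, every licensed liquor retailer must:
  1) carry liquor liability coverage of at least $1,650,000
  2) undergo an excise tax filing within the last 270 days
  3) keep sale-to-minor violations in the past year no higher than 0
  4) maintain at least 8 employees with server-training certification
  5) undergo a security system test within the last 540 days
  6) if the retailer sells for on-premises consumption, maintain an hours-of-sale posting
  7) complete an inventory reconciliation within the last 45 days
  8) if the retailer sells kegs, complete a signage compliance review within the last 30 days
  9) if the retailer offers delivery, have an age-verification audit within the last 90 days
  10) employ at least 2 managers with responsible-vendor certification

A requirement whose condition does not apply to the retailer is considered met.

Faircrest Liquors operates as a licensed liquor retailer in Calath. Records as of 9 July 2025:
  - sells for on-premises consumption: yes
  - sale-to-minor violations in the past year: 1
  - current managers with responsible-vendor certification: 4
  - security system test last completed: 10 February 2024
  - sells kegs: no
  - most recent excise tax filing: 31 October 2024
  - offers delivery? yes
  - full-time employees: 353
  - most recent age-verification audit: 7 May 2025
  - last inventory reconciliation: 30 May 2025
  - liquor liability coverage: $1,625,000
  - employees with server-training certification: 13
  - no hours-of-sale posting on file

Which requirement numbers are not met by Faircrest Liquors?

1, 3, 6

1. liquor liability coverage $1,625,000 < $1,650,000 → not met
2. excise tax filing 251 days ago vs limit 270 → met
3. sale-to-minor violations in the past year 1 > 0 → not met
4. employees with server-training certification 13 ≥ 8 → met
5. security system test 515 days ago vs limit 540 → met
6. condition 'sells for on-premises consumption' holds; hours-of-sale posting absent → not met
7. inventory reconciliation 40 days ago vs limit 45 → met
8. condition 'sells kegs' does not hold → requirement n/a → met
9. condition 'offers delivery' holds; age-verification audit 63 days ago vs limit 90 → met
10. managers with responsible-vendor certification 4 ≥ 2 → met
Not met: 1, 3, 6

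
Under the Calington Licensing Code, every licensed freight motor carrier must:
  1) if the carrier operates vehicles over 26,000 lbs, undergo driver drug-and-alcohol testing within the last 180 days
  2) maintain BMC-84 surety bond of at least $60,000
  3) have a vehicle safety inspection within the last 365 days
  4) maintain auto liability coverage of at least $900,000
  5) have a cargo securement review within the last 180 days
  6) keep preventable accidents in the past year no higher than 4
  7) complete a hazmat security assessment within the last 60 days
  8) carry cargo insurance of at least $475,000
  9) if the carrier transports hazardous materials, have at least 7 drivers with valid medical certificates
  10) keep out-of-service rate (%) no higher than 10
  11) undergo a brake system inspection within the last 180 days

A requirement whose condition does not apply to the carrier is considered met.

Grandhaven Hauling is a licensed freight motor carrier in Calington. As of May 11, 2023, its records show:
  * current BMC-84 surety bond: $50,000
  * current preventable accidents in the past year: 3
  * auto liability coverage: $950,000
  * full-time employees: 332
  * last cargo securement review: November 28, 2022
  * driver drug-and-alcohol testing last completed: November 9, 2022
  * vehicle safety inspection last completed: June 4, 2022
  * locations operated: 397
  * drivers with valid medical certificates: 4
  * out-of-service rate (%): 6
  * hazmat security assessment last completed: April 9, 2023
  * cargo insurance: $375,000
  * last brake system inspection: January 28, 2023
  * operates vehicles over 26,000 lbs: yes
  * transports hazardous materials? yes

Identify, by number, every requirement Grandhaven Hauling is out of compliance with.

1, 2, 8, 9

1. condition 'operates vehicles over 26,000 lbs' holds; driver drug-and-alcohol testing 183 days ago vs limit 180 → not met
2. BMC-84 surety bond $50,000 < $60,000 → not met
3. vehicle safety inspection 341 days ago vs limit 365 → met
4. auto liability coverage $950,000 ≥ $900,000 → met
5. cargo securement review 164 days ago vs limit 180 → met
6. preventable accidents in the past year 3 ≤ 4 → met
7. hazmat security assessment 32 days ago vs limit 60 → met
8. cargo insurance $375,000 < $475,000 → not met
9. condition 'transports hazardous materials' holds; drivers with valid medical certificates 4 < 7 → not met
10. out-of-service rate (%) 6 ≤ 10 → met
11. brake system inspection 103 days ago vs limit 180 → met
Not met: 1, 2, 8, 9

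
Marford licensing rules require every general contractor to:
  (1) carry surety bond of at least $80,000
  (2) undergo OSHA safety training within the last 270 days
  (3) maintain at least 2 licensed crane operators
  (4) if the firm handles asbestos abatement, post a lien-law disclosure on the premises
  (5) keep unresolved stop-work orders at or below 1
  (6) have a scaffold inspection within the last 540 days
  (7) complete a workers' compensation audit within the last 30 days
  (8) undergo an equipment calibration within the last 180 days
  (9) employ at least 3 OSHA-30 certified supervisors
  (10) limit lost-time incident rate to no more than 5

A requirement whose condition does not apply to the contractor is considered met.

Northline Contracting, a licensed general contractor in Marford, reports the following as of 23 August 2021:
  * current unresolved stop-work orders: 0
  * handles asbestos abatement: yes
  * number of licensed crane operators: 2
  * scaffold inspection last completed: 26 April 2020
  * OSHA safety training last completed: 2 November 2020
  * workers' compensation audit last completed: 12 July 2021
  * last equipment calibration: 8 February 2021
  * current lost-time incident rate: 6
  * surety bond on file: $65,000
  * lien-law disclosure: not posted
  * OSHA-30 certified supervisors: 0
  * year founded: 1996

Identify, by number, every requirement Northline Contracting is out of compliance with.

1. surety bond $65,000 < $80,000 → not met
2. OSHA safety training 294 days ago vs limit 270 → not met
3. licensed crane operators 2 ≥ 2 → met
4. condition 'handles asbestos abatement' holds; lien-law disclosure absent → not met
5. unresolved stop-work orders 0 ≤ 1 → met
6. scaffold inspection 484 days ago vs limit 540 → met
7. workers' compensation audit 42 days ago vs limit 30 → not met
8. equipment calibration 196 days ago vs limit 180 → not met
9. OSHA-30 certified supervisors 0 < 3 → not met
10. lost-time incident rate 6 > 5 → not met
Not met: 1, 2, 4, 7, 8, 9, 10

1, 2, 4, 7, 8, 9, 10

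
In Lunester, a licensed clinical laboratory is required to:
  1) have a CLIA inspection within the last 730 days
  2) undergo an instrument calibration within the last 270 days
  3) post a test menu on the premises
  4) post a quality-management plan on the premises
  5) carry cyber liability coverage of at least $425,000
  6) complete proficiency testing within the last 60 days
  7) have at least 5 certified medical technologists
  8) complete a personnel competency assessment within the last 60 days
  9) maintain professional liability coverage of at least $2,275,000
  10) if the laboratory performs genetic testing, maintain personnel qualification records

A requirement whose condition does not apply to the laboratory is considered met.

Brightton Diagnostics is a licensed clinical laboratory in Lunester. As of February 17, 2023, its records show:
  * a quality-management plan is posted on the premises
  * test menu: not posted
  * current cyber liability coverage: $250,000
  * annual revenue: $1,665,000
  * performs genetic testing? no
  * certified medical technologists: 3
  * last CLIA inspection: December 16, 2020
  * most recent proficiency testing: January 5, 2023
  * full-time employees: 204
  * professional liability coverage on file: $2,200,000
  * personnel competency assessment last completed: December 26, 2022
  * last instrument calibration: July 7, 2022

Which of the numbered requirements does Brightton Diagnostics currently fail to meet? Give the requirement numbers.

1, 3, 5, 7, 9

1. CLIA inspection 793 days ago vs limit 730 → not met
2. instrument calibration 225 days ago vs limit 270 → met
3. test menu absent → not met
4. quality-management plan present → met
5. cyber liability coverage $250,000 < $425,000 → not met
6. proficiency testing 43 days ago vs limit 60 → met
7. certified medical technologists 3 < 5 → not met
8. personnel competency assessment 53 days ago vs limit 60 → met
9. professional liability coverage $2,200,000 < $2,275,000 → not met
10. condition 'performs genetic testing' does not hold → requirement n/a → met
Not met: 1, 3, 5, 7, 9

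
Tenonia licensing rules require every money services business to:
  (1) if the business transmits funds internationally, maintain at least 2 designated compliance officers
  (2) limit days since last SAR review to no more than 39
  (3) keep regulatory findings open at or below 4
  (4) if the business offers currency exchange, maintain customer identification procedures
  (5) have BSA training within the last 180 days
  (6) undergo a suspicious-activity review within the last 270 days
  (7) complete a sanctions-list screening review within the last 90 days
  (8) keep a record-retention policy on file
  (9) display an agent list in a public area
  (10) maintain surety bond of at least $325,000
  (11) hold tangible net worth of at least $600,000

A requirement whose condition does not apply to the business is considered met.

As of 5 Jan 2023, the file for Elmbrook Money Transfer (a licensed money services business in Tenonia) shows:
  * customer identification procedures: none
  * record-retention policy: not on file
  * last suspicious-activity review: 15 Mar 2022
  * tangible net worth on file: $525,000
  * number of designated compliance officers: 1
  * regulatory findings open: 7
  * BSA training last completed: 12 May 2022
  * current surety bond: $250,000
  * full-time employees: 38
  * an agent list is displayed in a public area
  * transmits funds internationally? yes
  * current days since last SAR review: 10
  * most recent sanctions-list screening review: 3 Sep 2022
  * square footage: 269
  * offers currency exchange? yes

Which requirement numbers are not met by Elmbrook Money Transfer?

1, 3, 4, 5, 6, 7, 8, 10, 11

1. condition 'transmits funds internationally' holds; designated compliance officers 1 < 2 → not met
2. days since last SAR review 10 ≤ 39 → met
3. regulatory findings open 7 > 4 → not met
4. condition 'offers currency exchange' holds; customer identification procedures absent → not met
5. BSA training 238 days ago vs limit 180 → not met
6. suspicious-activity review 296 days ago vs limit 270 → not met
7. sanctions-list screening review 124 days ago vs limit 90 → not met
8. record-retention policy absent → not met
9. agent list present → met
10. surety bond $250,000 < $325,000 → not met
11. tangible net worth $525,000 < $600,000 → not met
Not met: 1, 3, 4, 5, 6, 7, 8, 10, 11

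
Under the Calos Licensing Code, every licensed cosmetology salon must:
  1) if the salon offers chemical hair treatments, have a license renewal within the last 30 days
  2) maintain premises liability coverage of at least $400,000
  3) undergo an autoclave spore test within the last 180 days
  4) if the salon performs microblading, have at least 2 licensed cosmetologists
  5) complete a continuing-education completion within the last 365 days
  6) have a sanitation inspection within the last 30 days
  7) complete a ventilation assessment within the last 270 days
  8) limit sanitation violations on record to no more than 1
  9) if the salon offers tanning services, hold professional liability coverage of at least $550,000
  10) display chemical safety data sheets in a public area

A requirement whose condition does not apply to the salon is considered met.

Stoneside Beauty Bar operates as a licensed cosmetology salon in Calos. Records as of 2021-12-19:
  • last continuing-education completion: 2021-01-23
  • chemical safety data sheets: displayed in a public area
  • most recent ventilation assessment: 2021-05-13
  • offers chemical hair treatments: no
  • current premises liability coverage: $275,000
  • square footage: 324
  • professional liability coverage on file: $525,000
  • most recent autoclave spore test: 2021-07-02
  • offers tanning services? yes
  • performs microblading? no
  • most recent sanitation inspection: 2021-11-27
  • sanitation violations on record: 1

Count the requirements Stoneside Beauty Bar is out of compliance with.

1. condition 'offers chemical hair treatments' does not hold → requirement n/a → met
2. premises liability coverage $275,000 < $400,000 → not met
3. autoclave spore test 170 days ago vs limit 180 → met
4. condition 'performs microblading' does not hold → requirement n/a → met
5. continuing-education completion 330 days ago vs limit 365 → met
6. sanitation inspection 22 days ago vs limit 30 → met
7. ventilation assessment 220 days ago vs limit 270 → met
8. sanitation violations on record 1 ≤ 1 → met
9. condition 'offers tanning services' holds; professional liability coverage $525,000 < $550,000 → not met
10. chemical safety data sheets present → met
Not met: 2 of 10

2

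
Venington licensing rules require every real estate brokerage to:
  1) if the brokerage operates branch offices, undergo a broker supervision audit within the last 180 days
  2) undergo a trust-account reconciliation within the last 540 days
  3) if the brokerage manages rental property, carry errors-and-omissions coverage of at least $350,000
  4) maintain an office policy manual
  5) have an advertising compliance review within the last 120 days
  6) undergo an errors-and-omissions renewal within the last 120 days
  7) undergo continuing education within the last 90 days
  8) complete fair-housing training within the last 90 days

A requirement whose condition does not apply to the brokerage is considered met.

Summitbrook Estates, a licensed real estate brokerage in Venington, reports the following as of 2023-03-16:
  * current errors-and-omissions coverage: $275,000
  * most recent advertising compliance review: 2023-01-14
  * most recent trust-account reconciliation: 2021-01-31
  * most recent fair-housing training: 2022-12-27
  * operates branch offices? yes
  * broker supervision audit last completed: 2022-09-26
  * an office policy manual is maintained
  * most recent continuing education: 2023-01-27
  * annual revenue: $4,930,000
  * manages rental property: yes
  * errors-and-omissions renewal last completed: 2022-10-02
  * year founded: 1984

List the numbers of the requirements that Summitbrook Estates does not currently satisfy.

2, 3, 6

1. condition 'operates branch offices' holds; broker supervision audit 171 days ago vs limit 180 → met
2. trust-account reconciliation 774 days ago vs limit 540 → not met
3. condition 'manages rental property' holds; errors-and-omissions coverage $275,000 < $350,000 → not met
4. office policy manual present → met
5. advertising compliance review 61 days ago vs limit 120 → met
6. errors-and-omissions renewal 165 days ago vs limit 120 → not met
7. continuing education 48 days ago vs limit 90 → met
8. fair-housing training 79 days ago vs limit 90 → met
Not met: 2, 3, 6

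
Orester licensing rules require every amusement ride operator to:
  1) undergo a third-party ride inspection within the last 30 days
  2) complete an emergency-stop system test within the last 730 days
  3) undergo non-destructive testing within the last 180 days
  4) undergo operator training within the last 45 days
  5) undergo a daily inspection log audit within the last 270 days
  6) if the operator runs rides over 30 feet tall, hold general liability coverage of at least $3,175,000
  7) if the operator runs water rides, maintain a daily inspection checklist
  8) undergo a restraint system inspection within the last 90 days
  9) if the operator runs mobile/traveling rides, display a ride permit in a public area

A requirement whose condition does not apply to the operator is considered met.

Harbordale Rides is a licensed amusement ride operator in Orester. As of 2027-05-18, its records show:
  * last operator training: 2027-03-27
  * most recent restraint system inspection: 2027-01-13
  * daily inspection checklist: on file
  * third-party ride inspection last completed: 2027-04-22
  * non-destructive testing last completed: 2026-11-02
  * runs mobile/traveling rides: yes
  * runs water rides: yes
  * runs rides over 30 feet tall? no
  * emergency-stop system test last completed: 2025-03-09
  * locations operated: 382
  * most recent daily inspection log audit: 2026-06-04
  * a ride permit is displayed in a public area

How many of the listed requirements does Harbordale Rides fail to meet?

1. third-party ride inspection 26 days ago vs limit 30 → met
2. emergency-stop system test 800 days ago vs limit 730 → not met
3. non-destructive testing 197 days ago vs limit 180 → not met
4. operator training 52 days ago vs limit 45 → not met
5. daily inspection log audit 348 days ago vs limit 270 → not met
6. condition 'runs rides over 30 feet tall' does not hold → requirement n/a → met
7. condition 'runs water rides' holds; daily inspection checklist present → met
8. restraint system inspection 125 days ago vs limit 90 → not met
9. condition 'runs mobile/traveling rides' holds; ride permit present → met
Not met: 5 of 9

5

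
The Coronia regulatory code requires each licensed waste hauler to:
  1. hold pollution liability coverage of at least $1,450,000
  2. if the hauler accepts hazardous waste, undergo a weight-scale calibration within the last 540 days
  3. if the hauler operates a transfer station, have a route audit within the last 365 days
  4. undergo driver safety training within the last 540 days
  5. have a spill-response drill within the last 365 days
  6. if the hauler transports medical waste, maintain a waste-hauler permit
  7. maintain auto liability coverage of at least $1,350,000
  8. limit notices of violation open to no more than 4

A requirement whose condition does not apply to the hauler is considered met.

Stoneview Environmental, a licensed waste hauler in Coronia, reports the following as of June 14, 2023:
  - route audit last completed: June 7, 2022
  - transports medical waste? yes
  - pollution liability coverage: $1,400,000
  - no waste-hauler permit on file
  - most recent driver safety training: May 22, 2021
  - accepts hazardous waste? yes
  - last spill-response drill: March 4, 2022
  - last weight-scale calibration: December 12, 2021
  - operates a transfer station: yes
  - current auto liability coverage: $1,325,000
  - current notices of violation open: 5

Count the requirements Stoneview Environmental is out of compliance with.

1. pollution liability coverage $1,400,000 < $1,450,000 → not met
2. condition 'accepts hazardous waste' holds; weight-scale calibration 549 days ago vs limit 540 → not met
3. condition 'operates a transfer station' holds; route audit 372 days ago vs limit 365 → not met
4. driver safety training 753 days ago vs limit 540 → not met
5. spill-response drill 467 days ago vs limit 365 → not met
6. condition 'transports medical waste' holds; waste-hauler permit absent → not met
7. auto liability coverage $1,325,000 < $1,350,000 → not met
8. notices of violation open 5 > 4 → not met
Not met: 8 of 8

8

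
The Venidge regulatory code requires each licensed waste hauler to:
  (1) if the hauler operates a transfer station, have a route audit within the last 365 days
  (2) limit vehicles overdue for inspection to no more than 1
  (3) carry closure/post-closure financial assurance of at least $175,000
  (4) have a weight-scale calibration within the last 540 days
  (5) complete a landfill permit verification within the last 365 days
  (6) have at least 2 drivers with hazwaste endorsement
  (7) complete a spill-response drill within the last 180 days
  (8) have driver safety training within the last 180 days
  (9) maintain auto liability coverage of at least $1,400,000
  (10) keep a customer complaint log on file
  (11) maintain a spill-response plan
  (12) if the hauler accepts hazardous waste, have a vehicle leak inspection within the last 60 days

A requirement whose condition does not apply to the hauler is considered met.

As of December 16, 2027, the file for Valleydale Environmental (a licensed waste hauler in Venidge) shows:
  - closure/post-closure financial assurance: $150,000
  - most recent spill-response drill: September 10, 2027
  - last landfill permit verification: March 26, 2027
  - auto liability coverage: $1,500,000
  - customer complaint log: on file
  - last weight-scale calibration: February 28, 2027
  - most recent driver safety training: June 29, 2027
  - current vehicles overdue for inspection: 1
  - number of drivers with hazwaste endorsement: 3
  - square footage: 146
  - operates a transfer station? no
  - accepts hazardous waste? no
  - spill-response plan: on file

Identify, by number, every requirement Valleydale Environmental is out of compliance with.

3

1. condition 'operates a transfer station' does not hold → requirement n/a → met
2. vehicles overdue for inspection 1 ≤ 1 → met
3. closure/post-closure financial assurance $150,000 < $175,000 → not met
4. weight-scale calibration 291 days ago vs limit 540 → met
5. landfill permit verification 265 days ago vs limit 365 → met
6. drivers with hazwaste endorsement 3 ≥ 2 → met
7. spill-response drill 97 days ago vs limit 180 → met
8. driver safety training 170 days ago vs limit 180 → met
9. auto liability coverage $1,500,000 ≥ $1,400,000 → met
10. customer complaint log present → met
11. spill-response plan present → met
12. condition 'accepts hazardous waste' does not hold → requirement n/a → met
Not met: 3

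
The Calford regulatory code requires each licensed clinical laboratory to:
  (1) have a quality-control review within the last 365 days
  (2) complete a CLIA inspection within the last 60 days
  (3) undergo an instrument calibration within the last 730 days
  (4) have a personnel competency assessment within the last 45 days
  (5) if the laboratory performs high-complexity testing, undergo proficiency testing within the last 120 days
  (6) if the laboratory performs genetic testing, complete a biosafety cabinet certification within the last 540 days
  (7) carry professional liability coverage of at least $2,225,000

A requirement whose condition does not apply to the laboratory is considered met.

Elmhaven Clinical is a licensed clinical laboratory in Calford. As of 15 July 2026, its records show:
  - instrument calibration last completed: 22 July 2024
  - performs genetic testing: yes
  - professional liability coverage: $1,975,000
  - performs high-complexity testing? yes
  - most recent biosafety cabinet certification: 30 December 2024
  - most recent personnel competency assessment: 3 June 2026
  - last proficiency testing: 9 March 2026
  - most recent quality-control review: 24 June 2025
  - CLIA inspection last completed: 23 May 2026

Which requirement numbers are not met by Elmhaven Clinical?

1. quality-control review 386 days ago vs limit 365 → not met
2. CLIA inspection 53 days ago vs limit 60 → met
3. instrument calibration 723 days ago vs limit 730 → met
4. personnel competency assessment 42 days ago vs limit 45 → met
5. condition 'performs high-complexity testing' holds; proficiency testing 128 days ago vs limit 120 → not met
6. condition 'performs genetic testing' holds; biosafety cabinet certification 562 days ago vs limit 540 → not met
7. professional liability coverage $1,975,000 < $2,225,000 → not met
Not met: 1, 5, 6, 7

1, 5, 6, 7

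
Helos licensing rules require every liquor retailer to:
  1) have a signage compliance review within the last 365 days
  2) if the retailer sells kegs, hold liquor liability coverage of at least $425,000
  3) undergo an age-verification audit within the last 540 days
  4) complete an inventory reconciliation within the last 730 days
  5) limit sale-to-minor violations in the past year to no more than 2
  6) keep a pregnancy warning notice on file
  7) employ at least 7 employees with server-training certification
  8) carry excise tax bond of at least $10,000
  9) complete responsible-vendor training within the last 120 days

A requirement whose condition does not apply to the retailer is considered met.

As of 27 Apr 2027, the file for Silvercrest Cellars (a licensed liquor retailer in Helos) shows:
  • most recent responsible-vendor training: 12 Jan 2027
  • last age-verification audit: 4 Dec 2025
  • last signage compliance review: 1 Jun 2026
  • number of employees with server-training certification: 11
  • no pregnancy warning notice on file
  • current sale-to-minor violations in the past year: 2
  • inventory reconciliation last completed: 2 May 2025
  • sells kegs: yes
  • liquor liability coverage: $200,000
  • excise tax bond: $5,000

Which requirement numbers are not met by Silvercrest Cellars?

2, 6, 8

1. signage compliance review 330 days ago vs limit 365 → met
2. condition 'sells kegs' holds; liquor liability coverage $200,000 < $425,000 → not met
3. age-verification audit 509 days ago vs limit 540 → met
4. inventory reconciliation 725 days ago vs limit 730 → met
5. sale-to-minor violations in the past year 2 ≤ 2 → met
6. pregnancy warning notice absent → not met
7. employees with server-training certification 11 ≥ 7 → met
8. excise tax bond $5,000 < $10,000 → not met
9. responsible-vendor training 105 days ago vs limit 120 → met
Not met: 2, 6, 8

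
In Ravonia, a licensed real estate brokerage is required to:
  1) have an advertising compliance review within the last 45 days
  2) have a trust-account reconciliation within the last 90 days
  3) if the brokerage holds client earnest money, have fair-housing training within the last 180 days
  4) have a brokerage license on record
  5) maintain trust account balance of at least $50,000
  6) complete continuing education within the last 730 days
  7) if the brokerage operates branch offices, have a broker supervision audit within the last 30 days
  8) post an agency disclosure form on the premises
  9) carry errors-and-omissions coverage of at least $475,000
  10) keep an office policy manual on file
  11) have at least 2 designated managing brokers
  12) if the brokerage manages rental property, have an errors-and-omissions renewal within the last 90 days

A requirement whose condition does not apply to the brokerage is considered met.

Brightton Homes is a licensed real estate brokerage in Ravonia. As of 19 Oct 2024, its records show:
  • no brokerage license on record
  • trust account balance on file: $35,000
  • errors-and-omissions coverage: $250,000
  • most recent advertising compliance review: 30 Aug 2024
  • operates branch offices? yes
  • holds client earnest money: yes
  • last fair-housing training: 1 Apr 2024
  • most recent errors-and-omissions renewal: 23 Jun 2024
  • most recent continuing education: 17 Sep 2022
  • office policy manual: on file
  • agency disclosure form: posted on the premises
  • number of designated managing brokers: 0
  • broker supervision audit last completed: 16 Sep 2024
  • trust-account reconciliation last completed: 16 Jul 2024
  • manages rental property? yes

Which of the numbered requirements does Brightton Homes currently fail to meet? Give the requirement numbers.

1. advertising compliance review 50 days ago vs limit 45 → not met
2. trust-account reconciliation 95 days ago vs limit 90 → not met
3. condition 'holds client earnest money' holds; fair-housing training 201 days ago vs limit 180 → not met
4. brokerage license absent → not met
5. trust account balance $35,000 < $50,000 → not met
6. continuing education 763 days ago vs limit 730 → not met
7. condition 'operates branch offices' holds; broker supervision audit 33 days ago vs limit 30 → not met
8. agency disclosure form present → met
9. errors-and-omissions coverage $250,000 < $475,000 → not met
10. office policy manual present → met
11. designated managing brokers 0 < 2 → not met
12. condition 'manages rental property' holds; errors-and-omissions renewal 118 days ago vs limit 90 → not met
Not met: 1, 2, 3, 4, 5, 6, 7, 9, 11, 12

1, 2, 3, 4, 5, 6, 7, 9, 11, 12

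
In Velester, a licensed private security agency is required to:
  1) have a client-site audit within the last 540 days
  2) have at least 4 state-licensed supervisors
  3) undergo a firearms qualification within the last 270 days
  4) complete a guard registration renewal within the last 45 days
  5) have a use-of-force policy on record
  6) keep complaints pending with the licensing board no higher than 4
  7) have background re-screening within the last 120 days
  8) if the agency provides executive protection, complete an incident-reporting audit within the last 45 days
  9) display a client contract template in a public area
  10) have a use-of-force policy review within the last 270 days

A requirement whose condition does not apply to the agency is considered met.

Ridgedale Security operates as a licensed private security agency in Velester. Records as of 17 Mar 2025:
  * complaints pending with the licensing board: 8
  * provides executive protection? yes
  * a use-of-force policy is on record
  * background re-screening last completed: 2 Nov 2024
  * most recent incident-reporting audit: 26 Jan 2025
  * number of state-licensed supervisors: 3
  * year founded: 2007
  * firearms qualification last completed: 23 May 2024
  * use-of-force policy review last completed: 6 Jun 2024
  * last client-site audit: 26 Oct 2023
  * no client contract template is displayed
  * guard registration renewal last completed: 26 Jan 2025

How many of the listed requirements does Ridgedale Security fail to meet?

1. client-site audit 508 days ago vs limit 540 → met
2. state-licensed supervisors 3 < 4 → not met
3. firearms qualification 298 days ago vs limit 270 → not met
4. guard registration renewal 50 days ago vs limit 45 → not met
5. use-of-force policy present → met
6. complaints pending with the licensing board 8 > 4 → not met
7. background re-screening 135 days ago vs limit 120 → not met
8. condition 'provides executive protection' holds; incident-reporting audit 50 days ago vs limit 45 → not met
9. client contract template absent → not met
10. use-of-force policy review 284 days ago vs limit 270 → not met
Not met: 8 of 10

8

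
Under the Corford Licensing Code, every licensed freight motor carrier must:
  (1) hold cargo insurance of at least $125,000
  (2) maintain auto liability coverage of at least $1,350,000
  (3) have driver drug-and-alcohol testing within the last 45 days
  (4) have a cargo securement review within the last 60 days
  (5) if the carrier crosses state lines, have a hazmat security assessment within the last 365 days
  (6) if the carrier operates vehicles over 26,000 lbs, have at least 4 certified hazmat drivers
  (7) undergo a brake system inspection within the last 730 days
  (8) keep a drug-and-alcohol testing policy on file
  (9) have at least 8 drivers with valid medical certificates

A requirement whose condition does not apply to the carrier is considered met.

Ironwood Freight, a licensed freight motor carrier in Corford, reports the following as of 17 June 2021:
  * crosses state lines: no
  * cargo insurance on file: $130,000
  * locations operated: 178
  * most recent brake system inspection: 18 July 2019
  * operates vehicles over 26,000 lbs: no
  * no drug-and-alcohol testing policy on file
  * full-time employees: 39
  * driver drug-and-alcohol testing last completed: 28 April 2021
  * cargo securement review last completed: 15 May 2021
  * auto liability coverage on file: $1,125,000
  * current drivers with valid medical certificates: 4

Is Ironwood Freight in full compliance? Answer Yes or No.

No

1. cargo insurance $130,000 ≥ $125,000 → met
2. auto liability coverage $1,125,000 < $1,350,000 → not met
3. driver drug-and-alcohol testing 50 days ago vs limit 45 → not met
4. cargo securement review 33 days ago vs limit 60 → met
5. condition 'crosses state lines' does not hold → requirement n/a → met
6. condition 'operates vehicles over 26,000 lbs' does not hold → requirement n/a → met
7. brake system inspection 700 days ago vs limit 730 → met
8. drug-and-alcohol testing policy absent → not met
9. drivers with valid medical certificates 4 < 8 → not met
Not met: 2, 3, 8, 9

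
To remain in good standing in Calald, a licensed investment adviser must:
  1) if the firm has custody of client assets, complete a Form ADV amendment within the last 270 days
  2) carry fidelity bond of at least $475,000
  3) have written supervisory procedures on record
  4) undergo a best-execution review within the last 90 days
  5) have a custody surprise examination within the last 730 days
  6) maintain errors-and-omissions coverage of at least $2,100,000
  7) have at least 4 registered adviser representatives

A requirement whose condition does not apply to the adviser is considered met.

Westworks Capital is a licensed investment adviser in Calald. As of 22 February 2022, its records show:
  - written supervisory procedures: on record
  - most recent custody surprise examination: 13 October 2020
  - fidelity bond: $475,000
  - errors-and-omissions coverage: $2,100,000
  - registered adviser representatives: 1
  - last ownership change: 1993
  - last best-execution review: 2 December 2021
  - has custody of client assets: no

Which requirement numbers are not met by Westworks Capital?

7

1. condition 'has custody of client assets' does not hold → requirement n/a → met
2. fidelity bond $475,000 ≥ $475,000 → met
3. written supervisory procedures present → met
4. best-execution review 82 days ago vs limit 90 → met
5. custody surprise examination 497 days ago vs limit 730 → met
6. errors-and-omissions coverage $2,100,000 ≥ $2,100,000 → met
7. registered adviser representatives 1 < 4 → not met
Not met: 7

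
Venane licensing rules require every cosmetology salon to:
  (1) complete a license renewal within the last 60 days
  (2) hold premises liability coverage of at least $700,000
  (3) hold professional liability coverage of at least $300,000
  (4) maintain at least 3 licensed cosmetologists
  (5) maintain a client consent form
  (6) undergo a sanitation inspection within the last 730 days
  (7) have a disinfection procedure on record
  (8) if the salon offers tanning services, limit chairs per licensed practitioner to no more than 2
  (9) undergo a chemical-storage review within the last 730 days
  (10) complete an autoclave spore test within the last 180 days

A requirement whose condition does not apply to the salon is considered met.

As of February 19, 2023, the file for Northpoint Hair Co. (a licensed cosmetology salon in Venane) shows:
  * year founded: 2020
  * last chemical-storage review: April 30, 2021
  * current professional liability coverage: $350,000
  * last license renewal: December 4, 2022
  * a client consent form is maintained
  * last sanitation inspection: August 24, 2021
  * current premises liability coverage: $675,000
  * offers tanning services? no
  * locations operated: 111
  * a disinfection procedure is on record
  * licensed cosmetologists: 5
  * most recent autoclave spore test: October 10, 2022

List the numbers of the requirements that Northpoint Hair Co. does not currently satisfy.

1, 2

1. license renewal 77 days ago vs limit 60 → not met
2. premises liability coverage $675,000 < $700,000 → not met
3. professional liability coverage $350,000 ≥ $300,000 → met
4. licensed cosmetologists 5 ≥ 3 → met
5. client consent form present → met
6. sanitation inspection 544 days ago vs limit 730 → met
7. disinfection procedure present → met
8. condition 'offers tanning services' does not hold → requirement n/a → met
9. chemical-storage review 660 days ago vs limit 730 → met
10. autoclave spore test 132 days ago vs limit 180 → met
Not met: 1, 2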